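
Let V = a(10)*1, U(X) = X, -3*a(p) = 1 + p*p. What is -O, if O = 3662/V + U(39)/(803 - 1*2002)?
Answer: 13176153/121099 ≈ 108.80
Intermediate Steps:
a(p) = -1/3 - p**2/3 (a(p) = -(1 + p*p)/3 = -(1 + p**2)/3 = -1/3 - p**2/3)
V = -101/3 (V = (-1/3 - 1/3*10**2)*1 = (-1/3 - 1/3*100)*1 = (-1/3 - 100/3)*1 = -101/3*1 = -101/3 ≈ -33.667)
O = -13176153/121099 (O = 3662/(-101/3) + 39/(803 - 1*2002) = 3662*(-3/101) + 39/(803 - 2002) = -10986/101 + 39/(-1199) = -10986/101 + 39*(-1/1199) = -10986/101 - 39/1199 = -13176153/121099 ≈ -108.80)
-O = -1*(-13176153/121099) = 13176153/121099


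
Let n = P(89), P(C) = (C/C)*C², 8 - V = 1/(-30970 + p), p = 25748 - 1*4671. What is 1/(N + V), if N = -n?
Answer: -9893/78283308 ≈ -0.00012637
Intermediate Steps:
p = 21077 (p = 25748 - 4671 = 21077)
V = 79145/9893 (V = 8 - 1/(-30970 + 21077) = 8 - 1/(-9893) = 8 - 1*(-1/9893) = 8 + 1/9893 = 79145/9893 ≈ 8.0001)
P(C) = C² (P(C) = 1*C² = C²)
n = 7921 (n = 89² = 7921)
N = -7921 (N = -1*7921 = -7921)
1/(N + V) = 1/(-7921 + 79145/9893) = 1/(-78283308/9893) = -9893/78283308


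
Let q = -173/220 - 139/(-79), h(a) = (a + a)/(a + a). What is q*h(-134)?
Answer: 16913/17380 ≈ 0.97313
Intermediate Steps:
h(a) = 1 (h(a) = (2*a)/((2*a)) = (2*a)*(1/(2*a)) = 1)
q = 16913/17380 (q = -173*1/220 - 139*(-1/79) = -173/220 + 139/79 = 16913/17380 ≈ 0.97313)
q*h(-134) = (16913/17380)*1 = 16913/17380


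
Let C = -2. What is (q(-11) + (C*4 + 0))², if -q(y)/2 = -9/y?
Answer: 11236/121 ≈ 92.859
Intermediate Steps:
q(y) = 18/y (q(y) = -(-18)/y = 18/y)
(q(-11) + (C*4 + 0))² = (18/(-11) + (-2*4 + 0))² = (18*(-1/11) + (-8 + 0))² = (-18/11 - 8)² = (-106/11)² = 11236/121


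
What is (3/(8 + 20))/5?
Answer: 3/140 ≈ 0.021429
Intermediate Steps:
(3/(8 + 20))/5 = (3/28)*(⅕) = 3/140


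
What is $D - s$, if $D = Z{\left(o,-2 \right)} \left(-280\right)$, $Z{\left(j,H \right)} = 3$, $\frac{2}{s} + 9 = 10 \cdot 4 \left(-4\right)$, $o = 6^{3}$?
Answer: $- \frac{141958}{169} \approx -839.99$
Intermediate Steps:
$o = 216$
$s = - \frac{2}{169}$ ($s = \frac{2}{-9 + 10 \cdot 4 \left(-4\right)} = \frac{2}{-9 + 40 \left(-4\right)} = \frac{2}{-9 - 160} = \frac{2}{-169} = 2 \left(- \frac{1}{169}\right) = - \frac{2}{169} \approx -0.011834$)
$D = -840$ ($D = 3 \left(-280\right) = -840$)
$D - s = -840 - - \frac{2}{169} = -840 + \frac{2}{169} = - \frac{141958}{169}$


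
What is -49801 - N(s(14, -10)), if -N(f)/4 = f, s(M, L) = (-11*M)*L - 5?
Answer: -43661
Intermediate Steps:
s(M, L) = -5 - 11*L*M (s(M, L) = -11*L*M - 5 = -5 - 11*L*M)
N(f) = -4*f
-49801 - N(s(14, -10)) = -49801 - (-4)*(-5 - 11*(-10)*14) = -49801 - (-4)*(-5 + 1540) = -49801 - (-4)*1535 = -49801 - 1*(-6140) = -49801 + 6140 = -43661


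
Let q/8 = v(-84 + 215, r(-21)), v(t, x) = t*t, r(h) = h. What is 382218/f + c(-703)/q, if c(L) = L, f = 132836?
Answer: 13095140269/4559197192 ≈ 2.8722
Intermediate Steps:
v(t, x) = t²
q = 137288 (q = 8*(-84 + 215)² = 8*131² = 8*17161 = 137288)
382218/f + c(-703)/q = 382218/132836 - 703/137288 = 382218*(1/132836) - 703*1/137288 = 191109/66418 - 703/137288 = 13095140269/4559197192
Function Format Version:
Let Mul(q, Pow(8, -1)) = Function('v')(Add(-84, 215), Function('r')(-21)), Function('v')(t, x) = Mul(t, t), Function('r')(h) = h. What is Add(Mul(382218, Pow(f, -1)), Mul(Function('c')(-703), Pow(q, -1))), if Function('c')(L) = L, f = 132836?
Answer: Rational(13095140269, 4559197192) ≈ 2.8722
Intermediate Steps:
Function('v')(t, x) = Pow(t, 2)
q = 137288 (q = Mul(8, Pow(Add(-84, 215), 2)) = Mul(8, Pow(131, 2)) = Mul(8, 17161) = 137288)
Add(Mul(382218, Pow(f, -1)), Mul(Function('c')(-703), Pow(q, -1))) = Add(Mul(382218, Pow(132836, -1)), Mul(-703, Pow(137288, -1))) = Add(Mul(382218, Rational(1, 132836)), Mul(-703, Rational(1, 137288))) = Add(Rational(191109, 66418), Rational(-703, 137288)) = Rational(13095140269, 4559197192)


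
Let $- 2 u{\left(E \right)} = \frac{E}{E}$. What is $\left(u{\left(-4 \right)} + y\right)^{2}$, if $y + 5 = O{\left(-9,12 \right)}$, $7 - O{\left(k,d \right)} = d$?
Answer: $\frac{441}{4} \approx 110.25$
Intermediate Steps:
$O{\left(k,d \right)} = 7 - d$
$y = -10$ ($y = -5 + \left(7 - 12\right) = -5 - 5 = -10$)
$u{\left(E \right)} = - \frac{1}{2}$ ($u{\left(E \right)} = - \frac{E \frac{1}{E}}{2} = \left(- \frac{1}{2}\right) 1 = - \frac{1}{2}$)
$\left(u{\left(-4 \right)} + y\right)^{2} = \left(- \frac{1}{2} - 10\right)^{2} = \left(- \frac{21}{2}\right)^{2} = \frac{441}{4}$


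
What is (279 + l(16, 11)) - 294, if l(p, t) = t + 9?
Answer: 5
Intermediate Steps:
l(p, t) = 9 + t
(279 + l(16, 11)) - 294 = (279 + (9 + 11)) - 294 = (279 + 20) - 294 = 299 - 294 = 5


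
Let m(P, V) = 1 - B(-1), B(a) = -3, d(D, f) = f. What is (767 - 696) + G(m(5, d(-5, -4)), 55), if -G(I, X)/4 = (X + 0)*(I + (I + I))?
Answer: -2569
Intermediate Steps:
m(P, V) = 4 (m(P, V) = 1 - 1*(-3) = 1 + 3 = 4)
G(I, X) = -12*I*X (G(I, X) = -4*(X + 0)*(I + (I + I)) = -4*X*(I + 2*I) = -4*X*3*I = -12*I*X)
(767 - 696) + G(m(5, d(-5, -4)), 55) = (767 - 696) - 12*4*55 = 71 - 2640 = -2569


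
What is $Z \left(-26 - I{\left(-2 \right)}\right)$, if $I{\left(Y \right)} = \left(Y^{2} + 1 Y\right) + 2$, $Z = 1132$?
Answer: $-33960$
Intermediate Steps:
$I{\left(Y \right)} = 2 + Y + Y^{2}$ ($I{\left(Y \right)} = \left(Y^{2} + Y\right) + 2 = \left(Y + Y^{2}\right) + 2 = 2 + Y + Y^{2}$)
$Z \left(-26 - I{\left(-2 \right)}\right) = 1132 \left(-26 - \left(2 - 2 + \left(-2\right)^{2}\right)\right) = 1132 \left(-26 - \left(2 - 2 + 4\right)\right) = 1132 \left(-26 - 4\right) = 1132 \left(-30\right) = -33960$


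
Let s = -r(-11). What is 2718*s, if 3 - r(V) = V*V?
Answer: 320724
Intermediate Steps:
r(V) = 3 - V**2 (r(V) = 3 - V*V = 3 - V**2)
s = 118 (s = -(3 - 1*(-11)**2) = -(3 - 1*121) = -(3 - 121) = -1*(-118) = 118)
2718*s = 2718*118 = 320724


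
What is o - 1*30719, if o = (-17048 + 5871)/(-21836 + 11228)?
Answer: -325855975/10608 ≈ -30718.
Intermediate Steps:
o = 11177/10608 (o = -11177/(-10608) = -11177*(-1/10608) = 11177/10608 ≈ 1.0536)
o - 1*30719 = 11177/10608 - 1*30719 = 11177/10608 - 30719 = -325855975/10608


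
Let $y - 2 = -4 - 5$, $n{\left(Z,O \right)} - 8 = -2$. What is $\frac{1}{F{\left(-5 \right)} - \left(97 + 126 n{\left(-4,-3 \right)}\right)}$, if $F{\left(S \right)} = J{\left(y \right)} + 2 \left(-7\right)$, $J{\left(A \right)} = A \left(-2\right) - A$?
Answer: $- \frac{1}{846} \approx -0.001182$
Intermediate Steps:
$n{\left(Z,O \right)} = 6$ ($n{\left(Z,O \right)} = 8 - 2 = 6$)
$y = -7$ ($y = 2 - 9 = -7$)
$J{\left(A \right)} = - 3 A$ ($J{\left(A \right)} = - 2 A - A = - 3 A$)
$F{\left(S \right)} = 7$ ($F{\left(S \right)} = \left(-3\right) \left(-7\right) + 2 \left(-7\right) = 21 - 14 = 7$)
$\frac{1}{F{\left(-5 \right)} - \left(97 + 126 n{\left(-4,-3 \right)}\right)} = \frac{1}{7 - 853} = \frac{1}{-846} = - \frac{1}{846}$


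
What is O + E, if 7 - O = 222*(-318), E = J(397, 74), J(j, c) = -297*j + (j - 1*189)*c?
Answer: -31914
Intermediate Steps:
J(j, c) = -297*j + c*(-189 + j) (J(j, c) = -297*j + (j - 189)*c = -297*j + (-189 + j)*c = -297*j + c*(-189 + j))
E = -102517 (E = -297*397 - 189*74 + 74*397 = -117909 - 13986 + 29378 = -102517)
O = 70603 (O = 7 - 222*(-318) = 7 - 1*(-70596) = 7 + 70596 = 70603)
O + E = 70603 - 102517 = -31914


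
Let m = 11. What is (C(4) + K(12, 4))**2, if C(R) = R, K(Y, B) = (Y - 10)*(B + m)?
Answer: 1156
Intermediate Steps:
K(Y, B) = (-10 + Y)*(11 + B) (K(Y, B) = (Y - 10)*(B + 11) = (-10 + Y)*(11 + B))
(C(4) + K(12, 4))**2 = (4 + (-110 - 10*4 + 11*12 + 4*12))**2 = (4 + (-110 - 40 + 132 + 48))**2 = (4 + 30)**2 = 34**2 = 1156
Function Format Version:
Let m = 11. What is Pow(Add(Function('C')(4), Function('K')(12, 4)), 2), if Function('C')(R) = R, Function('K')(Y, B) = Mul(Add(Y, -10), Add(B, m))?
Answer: 1156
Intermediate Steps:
Function('K')(Y, B) = Mul(Add(-10, Y), Add(11, B)) (Function('K')(Y, B) = Mul(Add(Y, -10), Add(B, 11)) = Mul(Add(-10, Y), Add(11, B)))
Pow(Add(Function('C')(4), Function('K')(12, 4)), 2) = Pow(Add(4, Add(-110, Mul(-10, 4), Mul(11, 12), Mul(4, 12))), 2) = Pow(Add(4, Add(-110, -40, 132, 48)), 2) = Pow(Add(4, 30), 2) = Pow(34, 2) = 1156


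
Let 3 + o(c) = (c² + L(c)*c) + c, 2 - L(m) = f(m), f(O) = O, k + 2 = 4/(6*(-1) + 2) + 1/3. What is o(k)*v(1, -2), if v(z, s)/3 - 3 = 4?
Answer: -231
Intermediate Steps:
v(z, s) = 21 (v(z, s) = 9 + 3*4 = 9 + 12 = 21)
k = -8/3 (k = -2 + (4/(6*(-1) + 2) + 1/3) = -2 + (4/(-6 + 2) + 1*(⅓)) = -2 + (4/(-4) + ⅓) = -2 + (4*(-¼) + ⅓) = -2 + (-1 + ⅓) = -2 - ⅔ = -8/3 ≈ -2.6667)
L(m) = 2 - m
o(c) = -3 + c + c² + c*(2 - c) (o(c) = -3 + ((c² + (2 - c)*c) + c) = -3 + ((c² + c*(2 - c)) + c) = -3 + (c + c² + c*(2 - c)) = -3 + c + c² + c*(2 - c))
o(k)*v(1, -2) = (-3 + 3*(-8/3))*21 = (-3 - 8)*21 = -11*21 = -231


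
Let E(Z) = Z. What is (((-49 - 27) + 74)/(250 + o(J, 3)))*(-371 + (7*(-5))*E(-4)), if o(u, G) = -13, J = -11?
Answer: 154/79 ≈ 1.9494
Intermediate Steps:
(((-49 - 27) + 74)/(250 + o(J, 3)))*(-371 + (7*(-5))*E(-4)) = (((-49 - 27) + 74)/(250 - 13))*(-371 + (7*(-5))*(-4)) = ((-76 + 74)/237)*(-371 - 35*(-4)) = (-2*1/237)*(-371 + 140) = -2/237*(-231) = 154/79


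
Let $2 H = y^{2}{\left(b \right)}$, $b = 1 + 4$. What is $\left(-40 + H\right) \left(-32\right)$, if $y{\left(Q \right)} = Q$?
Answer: $880$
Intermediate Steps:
$b = 5$
$H = \frac{25}{2}$ ($H = \frac{5^{2}}{2} = \frac{1}{2} \cdot 25 = \frac{25}{2} \approx 12.5$)
$\left(-40 + H\right) \left(-32\right) = \left(-40 + \frac{25}{2}\right) \left(-32\right) = \left(- \frac{55}{2}\right) \left(-32\right) = 880$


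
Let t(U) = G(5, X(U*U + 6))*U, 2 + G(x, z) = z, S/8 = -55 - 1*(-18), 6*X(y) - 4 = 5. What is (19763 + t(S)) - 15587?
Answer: 4324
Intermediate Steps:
X(y) = 3/2 (X(y) = 2/3 + (1/6)*5 = 2/3 + 5/6 = 3/2)
S = -296 (S = 8*(-55 - 1*(-18)) = 8*(-55 + 18) = 8*(-37) = -296)
G(x, z) = -2 + z
t(U) = -U/2 (t(U) = (-2 + 3/2)*U = -U/2)
(19763 + t(S)) - 15587 = (19763 - 1/2*(-296)) - 15587 = (19763 + 148) - 15587 = 19911 - 15587 = 4324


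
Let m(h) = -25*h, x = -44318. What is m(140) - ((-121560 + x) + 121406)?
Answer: 40972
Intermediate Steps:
m(140) - ((-121560 + x) + 121406) = -25*140 - ((-121560 - 44318) + 121406) = -3500 - (-165878 + 121406) = -3500 - 1*(-44472) = -3500 + 44472 = 40972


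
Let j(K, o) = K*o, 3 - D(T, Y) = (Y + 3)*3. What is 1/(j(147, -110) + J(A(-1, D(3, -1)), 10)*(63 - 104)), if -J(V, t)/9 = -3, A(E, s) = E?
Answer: -1/17277 ≈ -5.7880e-5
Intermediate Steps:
D(T, Y) = -6 - 3*Y (D(T, Y) = 3 - (Y + 3)*3 = 3 - (3 + Y)*3 = 3 - (9 + 3*Y) = 3 + (-9 - 3*Y) = -6 - 3*Y)
J(V, t) = 27 (J(V, t) = -9*(-3) = 27)
1/(j(147, -110) + J(A(-1, D(3, -1)), 10)*(63 - 104)) = 1/(147*(-110) + 27*(63 - 104)) = 1/(-16170 + 27*(-41)) = 1/(-16170 - 1107) = 1/(-17277) = -1/17277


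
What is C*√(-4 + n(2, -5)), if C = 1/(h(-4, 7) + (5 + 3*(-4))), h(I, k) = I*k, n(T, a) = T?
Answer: -I*√2/35 ≈ -0.040406*I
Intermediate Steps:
C = -1/35 (C = 1/(-4*7 + (5 + 3*(-4))) = 1/(-28 + (5 - 12)) = 1/(-28 - 7) = 1/(-35) = -1/35 ≈ -0.028571)
C*√(-4 + n(2, -5)) = -√(-4 + 2)/35 = -I*√2/35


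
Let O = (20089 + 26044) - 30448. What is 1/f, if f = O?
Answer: 1/15685 ≈ 6.3755e-5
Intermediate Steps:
O = 15685 (O = 46133 - 30448 = 15685)
f = 15685
1/f = 1/15685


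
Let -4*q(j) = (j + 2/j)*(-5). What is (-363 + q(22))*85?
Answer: -1254345/44 ≈ -28508.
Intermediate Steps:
q(j) = 5/(2*j) + 5*j/4 (q(j) = -(j + 2/j)*(-5)/4 = -(-10/j - 5*j)/4 = 5/(2*j) + 5*j/4)
(-363 + q(22))*85 = (-363 + (5/4)*(2 + 22**2)/22)*85 = (-363 + (5/4)*(1/22)*(2 + 484))*85 = (-363 + (5/4)*(1/22)*486)*85 = (-363 + 1215/44)*85 = -14757/44*85 = -1254345/44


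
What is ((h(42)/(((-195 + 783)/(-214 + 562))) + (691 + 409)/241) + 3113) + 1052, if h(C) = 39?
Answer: 49510956/11809 ≈ 4192.6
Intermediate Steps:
((h(42)/(((-195 + 783)/(-214 + 562))) + (691 + 409)/241) + 3113) + 1052 = ((39/(((-195 + 783)/(-214 + 562))) + (691 + 409)/241) + 3113) + 1052 = ((39/((588/348)) + 1100*(1/241)) + 3113) + 1052 = ((39/((588*(1/348))) + 1100/241) + 3113) + 1052 = ((39/(49/29) + 1100/241) + 3113) + 1052 = ((39*(29/49) + 1100/241) + 3113) + 1052 = ((1131/49 + 1100/241) + 3113) + 1052 = (326471/11809 + 3113) + 1052 = 37087888/11809 + 1052 = 49510956/11809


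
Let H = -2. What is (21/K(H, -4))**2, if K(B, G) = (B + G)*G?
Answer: 49/64 ≈ 0.76563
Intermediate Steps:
K(B, G) = G*(B + G)
(21/K(H, -4))**2 = (21/((-4*(-2 - 4))))**2 = (21/((-4*(-6))))**2 = (21/24)**2 = (21*(1/24))**2 = (7/8)**2 = 49/64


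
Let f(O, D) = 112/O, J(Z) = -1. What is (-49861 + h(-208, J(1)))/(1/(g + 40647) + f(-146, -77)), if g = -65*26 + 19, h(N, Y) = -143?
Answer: 142273780992/2182583 ≈ 65186.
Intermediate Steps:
g = -1671 (g = -1690 + 19 = -1671)
(-49861 + h(-208, J(1)))/(1/(g + 40647) + f(-146, -77)) = (-49861 - 143)/(1/(-1671 + 40647) + 112/(-146)) = -50004/(1/38976 + 112*(-1/146)) = -50004/(1/38976 - 56/73) = -50004/(-2182583/2845248) = -50004*(-2845248/2182583) = 142273780992/2182583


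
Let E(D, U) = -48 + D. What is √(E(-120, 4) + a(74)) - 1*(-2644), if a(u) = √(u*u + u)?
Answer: 2644 + √(-168 + 5*√222) ≈ 2644.0 + 9.6696*I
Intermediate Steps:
a(u) = √(u + u²) (a(u) = √(u² + u) = √(u + u²))
√(E(-120, 4) + a(74)) - 1*(-2644) = √((-48 - 120) + √(74*(1 + 74))) - 1*(-2644) = √(-168 + √(74*75)) + 2644 = √(-168 + √5550) + 2644 = √(-168 + 5*√222) + 2644 = 2644 + √(-168 + 5*√222)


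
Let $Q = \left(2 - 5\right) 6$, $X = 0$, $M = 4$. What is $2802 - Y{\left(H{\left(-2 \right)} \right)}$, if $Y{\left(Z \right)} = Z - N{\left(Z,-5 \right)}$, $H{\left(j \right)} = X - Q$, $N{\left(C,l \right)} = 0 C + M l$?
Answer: $2764$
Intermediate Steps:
$N{\left(C,l \right)} = 4 l$ ($N{\left(C,l \right)} = 0 C + 4 l = 0 + 4 l = 4 l$)
$Q = -18$ ($Q = \left(-3\right) 6 = -18$)
$H{\left(j \right)} = 18$ ($H{\left(j \right)} = 0 - -18 = 0 + 18 = 18$)
$Y{\left(Z \right)} = 20 + Z$ ($Y{\left(Z \right)} = Z - 4 \left(-5\right) = Z - -20 = Z + 20 = 20 + Z$)
$2802 - Y{\left(H{\left(-2 \right)} \right)} = 2802 - \left(20 + 18\right) = 2802 - 38 = 2764$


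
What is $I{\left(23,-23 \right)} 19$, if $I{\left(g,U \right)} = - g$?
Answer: $-437$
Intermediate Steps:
$I{\left(23,-23 \right)} 19 = \left(-1\right) 23 \cdot 19 = \left(-23\right) 19 = -437$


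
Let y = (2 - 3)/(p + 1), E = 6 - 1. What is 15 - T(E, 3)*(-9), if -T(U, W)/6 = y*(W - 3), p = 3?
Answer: 15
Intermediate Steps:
E = 5
y = -¼ (y = (2 - 3)/(3 + 1) = -1/4 = -1*¼ = -¼ ≈ -0.25000)
T(U, W) = -9/2 + 3*W/2 (T(U, W) = -(-3)*(W - 3)/2 = -(-3)*(-3 + W)/2 = -6*(¾ - W/4) = -9/2 + 3*W/2)
15 - T(E, 3)*(-9) = 15 - (-9/2 + (3/2)*3)*(-9) = 15 - (-9/2 + 9/2)*(-9) = 15 - 0*(-9) = 15 - 1*0 = 15 + 0 = 15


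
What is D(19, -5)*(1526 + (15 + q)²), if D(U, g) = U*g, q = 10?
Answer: -204345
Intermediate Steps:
D(19, -5)*(1526 + (15 + q)²) = (19*(-5))*(1526 + (15 + 10)²) = -95*(1526 + 25²) = -95*(1526 + 625) = -95*2151 = -204345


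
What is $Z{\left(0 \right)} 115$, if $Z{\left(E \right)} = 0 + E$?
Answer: $0$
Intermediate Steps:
$Z{\left(E \right)} = E$
$Z{\left(0 \right)} 115 = 0 \cdot 115 = 0$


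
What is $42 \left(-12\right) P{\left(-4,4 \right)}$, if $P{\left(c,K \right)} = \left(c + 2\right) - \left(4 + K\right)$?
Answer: $5040$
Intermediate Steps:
$P{\left(c,K \right)} = -2 + c - K$ ($P{\left(c,K \right)} = \left(2 + c\right) - \left(4 + K\right) = -2 + c - K$)
$42 \left(-12\right) P{\left(-4,4 \right)} = 42 \left(-12\right) \left(-2 - 4 - 4\right) = - 504 \left(-2 - 4 - 4\right) = \left(-504\right) \left(-10\right) = 5040$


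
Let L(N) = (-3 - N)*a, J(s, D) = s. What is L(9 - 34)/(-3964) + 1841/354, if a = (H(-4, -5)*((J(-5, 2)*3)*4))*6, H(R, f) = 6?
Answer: 6029951/350814 ≈ 17.188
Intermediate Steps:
a = -2160 (a = (6*(-5*3*4))*6 = (6*(-15*4))*6 = (6*(-60))*6 = -360*6 = -2160)
L(N) = 6480 + 2160*N (L(N) = (-3 - N)*(-2160) = 6480 + 2160*N)
L(9 - 34)/(-3964) + 1841/354 = (6480 + 2160*(9 - 34))/(-3964) + 1841/354 = (6480 + 2160*(-25))*(-1/3964) + 1841*(1/354) = (6480 - 54000)*(-1/3964) + 1841/354 = -47520*(-1/3964) + 1841/354 = 11880/991 + 1841/354 = 6029951/350814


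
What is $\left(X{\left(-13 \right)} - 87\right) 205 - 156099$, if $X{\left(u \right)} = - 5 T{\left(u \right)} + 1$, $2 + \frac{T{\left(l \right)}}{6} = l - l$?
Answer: $-161429$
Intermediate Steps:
$T{\left(l \right)} = -12$ ($T{\left(l \right)} = -12 + 6 \left(l - l\right) = -12 + 6 \cdot 0 = -12 + 0 = -12$)
$X{\left(u \right)} = 61$ ($X{\left(u \right)} = \left(-5\right) \left(-12\right) + 1 = 60 + 1 = 61$)
$\left(X{\left(-13 \right)} - 87\right) 205 - 156099 = \left(61 - 87\right) 205 - 156099 = \left(-26\right) 205 - 156099 = -5330 - 156099 = -161429$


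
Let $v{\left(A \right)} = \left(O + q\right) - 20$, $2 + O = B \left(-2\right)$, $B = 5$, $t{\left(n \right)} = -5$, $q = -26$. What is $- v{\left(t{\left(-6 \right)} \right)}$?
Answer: $58$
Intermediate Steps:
$O = -12$ ($O = -2 + 5 \left(-2\right) = -2 - 10 = -12$)
$v{\left(A \right)} = -58$ ($v{\left(A \right)} = \left(-12 - 26\right) - 20 = -38 - 20 = -58$)
$- v{\left(t{\left(-6 \right)} \right)} = \left(-1\right) \left(-58\right) = 58$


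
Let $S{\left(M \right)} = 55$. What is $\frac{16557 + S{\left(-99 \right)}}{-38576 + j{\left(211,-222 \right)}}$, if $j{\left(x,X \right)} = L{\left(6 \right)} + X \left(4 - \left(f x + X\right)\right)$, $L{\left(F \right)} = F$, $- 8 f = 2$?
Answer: $- \frac{33224}{200905} \approx -0.16537$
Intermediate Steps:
$f = - \frac{1}{4}$ ($f = \left(- \frac{1}{8}\right) 2 = - \frac{1}{4} \approx -0.25$)
$j{\left(x,X \right)} = 6 + X \left(4 - X + \frac{x}{4}\right)$ ($j{\left(x,X \right)} = 6 + X \left(4 - \left(- \frac{x}{4} + X\right)\right) = 6 + X \left(4 - \left(X - \frac{x}{4}\right)\right) = 6 + X \left(4 - X + \frac{x}{4}\right)$)
$\frac{16557 + S{\left(-99 \right)}}{-38576 + j{\left(211,-222 \right)}} = \frac{16557 + 55}{-38576 + \left(6 - \left(-222\right)^{2} + 4 \left(-222\right) + \frac{1}{4} \left(-222\right) 211\right)} = \frac{16612}{-38576 - \frac{123753}{2}} = \frac{16612}{- \frac{200905}{2}} = 16612 \left(- \frac{2}{200905}\right) = - \frac{33224}{200905}$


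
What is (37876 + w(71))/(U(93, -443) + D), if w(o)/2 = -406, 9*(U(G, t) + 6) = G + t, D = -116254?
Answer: -166788/523345 ≈ -0.31870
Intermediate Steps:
U(G, t) = -6 + G/9 + t/9 (U(G, t) = -6 + (G + t)/9 = -6 + (G/9 + t/9) = -6 + G/9 + t/9)
w(o) = -812 (w(o) = 2*(-406) = -812)
(37876 + w(71))/(U(93, -443) + D) = (37876 - 812)/((-6 + (⅑)*93 + (⅑)*(-443)) - 116254) = 37064/((-6 + 31/3 - 443/9) - 116254) = 37064/(-404/9 - 116254) = 37064/(-1046690/9) = 37064*(-9/1046690) = -166788/523345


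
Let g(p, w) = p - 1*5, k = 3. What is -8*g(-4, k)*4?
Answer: 288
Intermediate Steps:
g(p, w) = -5 + p (g(p, w) = p - 5 = -5 + p)
-8*g(-4, k)*4 = -8*(-5 - 4)*4 = -8*(-9)*4 = 72*4 = 288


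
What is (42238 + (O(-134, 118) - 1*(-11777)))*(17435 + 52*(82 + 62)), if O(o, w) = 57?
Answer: 1347636456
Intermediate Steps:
(42238 + (O(-134, 118) - 1*(-11777)))*(17435 + 52*(82 + 62)) = (42238 + (57 - 1*(-11777)))*(17435 + 52*(82 + 62)) = (42238 + (57 + 11777))*(17435 + 52*144) = (42238 + 11834)*(17435 + 7488) = 54072*24923 = 1347636456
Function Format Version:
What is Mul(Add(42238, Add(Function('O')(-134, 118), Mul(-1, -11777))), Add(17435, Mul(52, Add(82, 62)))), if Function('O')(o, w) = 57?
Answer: 1347636456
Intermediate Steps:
Mul(Add(42238, Add(Function('O')(-134, 118), Mul(-1, -11777))), Add(17435, Mul(52, Add(82, 62)))) = Mul(Add(42238, Add(57, Mul(-1, -11777))), Add(17435, Mul(52, Add(82, 62)))) = Mul(Add(42238, Add(57, 11777)), Add(17435, Mul(52, 144))) = Mul(Add(42238, 11834), Add(17435, 7488)) = Mul(54072, 24923) = 1347636456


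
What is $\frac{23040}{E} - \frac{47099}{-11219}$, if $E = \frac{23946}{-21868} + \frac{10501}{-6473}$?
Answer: $- \frac{1406574904585091}{165971437669} \approx -8474.8$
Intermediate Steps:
$E = - \frac{192319163}{70775782}$ ($E = 23946 \left(- \frac{1}{21868}\right) + 10501 \left(- \frac{1}{6473}\right) = - \frac{11973}{10934} - \frac{10501}{6473} = - \frac{192319163}{70775782} \approx -2.7173$)
$\frac{23040}{E} - \frac{47099}{-11219} = \frac{23040}{- \frac{192319163}{70775782}} - \frac{47099}{-11219} = 23040 \left(- \frac{70775782}{192319163}\right) - - \frac{3623}{863} = - \frac{1630674017280}{192319163} + \frac{3623}{863} = - \frac{1406574904585091}{165971437669}$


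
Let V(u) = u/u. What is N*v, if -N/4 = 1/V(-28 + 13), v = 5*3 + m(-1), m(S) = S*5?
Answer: -40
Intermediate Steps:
m(S) = 5*S
v = 10 (v = 5*3 + 5*(-1) = 15 - 5 = 10)
V(u) = 1
N = -4 (N = -4/1 = -4*1 = -4)
N*v = -4*10 = -40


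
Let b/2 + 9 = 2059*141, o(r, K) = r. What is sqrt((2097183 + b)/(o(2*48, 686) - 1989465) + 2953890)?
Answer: sqrt(1298919699746368887)/663123 ≈ 1718.7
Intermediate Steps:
b = 580620 (b = -18 + 2*(2059*141) = -18 + 2*290319 = -18 + 580638 = 580620)
sqrt((2097183 + b)/(o(2*48, 686) - 1989465) + 2953890) = sqrt((2097183 + 580620)/(2*48 - 1989465) + 2953890) = sqrt(2677803/(96 - 1989465) + 2953890) = sqrt(2677803/(-1989369) + 2953890) = sqrt(2677803*(-1/1989369) + 2953890) = sqrt(-892601/663123 + 2953890) = sqrt(1958791505869/663123) = sqrt(1298919699746368887)/663123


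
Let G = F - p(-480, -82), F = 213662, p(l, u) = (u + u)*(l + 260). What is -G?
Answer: -177582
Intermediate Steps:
p(l, u) = 2*u*(260 + l) (p(l, u) = (2*u)*(260 + l) = 2*u*(260 + l))
G = 177582 (G = 213662 - 2*(-82)*(260 - 480) = 213662 - 2*(-82)*(-220) = 213662 - 1*36080 = 213662 - 36080 = 177582)
-G = -1*177582 = -177582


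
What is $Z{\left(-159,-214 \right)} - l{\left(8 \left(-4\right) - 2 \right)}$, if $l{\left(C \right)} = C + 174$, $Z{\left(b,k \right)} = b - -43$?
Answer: $-256$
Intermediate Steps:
$Z{\left(b,k \right)} = 43 + b$ ($Z{\left(b,k \right)} = b + 43 = 43 + b$)
$l{\left(C \right)} = 174 + C$
$Z{\left(-159,-214 \right)} - l{\left(8 \left(-4\right) - 2 \right)} = \left(43 - 159\right) - \left(174 + \left(8 \left(-4\right) - 2\right)\right) = -116 - \left(174 - 34\right) = -116 - 140 = -256$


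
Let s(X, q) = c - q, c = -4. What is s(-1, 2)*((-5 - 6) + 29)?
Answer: -108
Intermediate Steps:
s(X, q) = -4 - q
s(-1, 2)*((-5 - 6) + 29) = (-4 - 1*2)*((-5 - 6) + 29) = (-4 - 2)*(-11 + 29) = -6*18 = -108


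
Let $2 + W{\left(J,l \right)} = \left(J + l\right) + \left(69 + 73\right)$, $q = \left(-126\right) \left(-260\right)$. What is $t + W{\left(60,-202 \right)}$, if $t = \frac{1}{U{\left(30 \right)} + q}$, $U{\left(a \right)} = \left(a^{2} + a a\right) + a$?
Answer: $- \frac{69179}{34590} \approx -2.0$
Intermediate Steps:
$q = 32760$
$U{\left(a \right)} = a + 2 a^{2}$ ($U{\left(a \right)} = \left(a^{2} + a^{2}\right) + a = 2 a^{2} + a = a + 2 a^{2}$)
$W{\left(J,l \right)} = 140 + J + l$ ($W{\left(J,l \right)} = -2 + \left(\left(J + l\right) + \left(69 + 73\right)\right) = -2 + \left(\left(J + l\right) + 142\right) = -2 + \left(142 + J + l\right) = 140 + J + l$)
$t = \frac{1}{34590}$ ($t = \frac{1}{30 \left(1 + 2 \cdot 30\right) + 32760} = \frac{1}{30 \left(1 + 60\right) + 32760} = \frac{1}{30 \cdot 61 + 32760} = \frac{1}{1830 + 32760} = \frac{1}{34590} \approx 2.891 \cdot 10^{-5}$)
$t + W{\left(60,-202 \right)} = \frac{1}{34590} + \left(140 + 60 - 202\right) = \frac{1}{34590} - 2 = - \frac{69179}{34590}$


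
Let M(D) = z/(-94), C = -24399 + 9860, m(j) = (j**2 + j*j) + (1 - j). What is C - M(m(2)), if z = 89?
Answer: -1366577/94 ≈ -14538.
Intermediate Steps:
m(j) = 1 - j + 2*j**2 (m(j) = (j**2 + j**2) + (1 - j) = 2*j**2 + (1 - j) = 1 - j + 2*j**2)
C = -14539
M(D) = -89/94 (M(D) = 89/(-94) = 89*(-1/94) = -89/94)
C - M(m(2)) = -14539 - 1*(-89/94) = -14539 + 89/94 = -1366577/94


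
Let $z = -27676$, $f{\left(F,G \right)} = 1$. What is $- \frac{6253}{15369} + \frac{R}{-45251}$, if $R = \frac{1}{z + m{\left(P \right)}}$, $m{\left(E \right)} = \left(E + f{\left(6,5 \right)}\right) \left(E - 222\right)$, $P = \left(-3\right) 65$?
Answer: $- \frac{15059404574035}{37013911508418} \approx -0.40686$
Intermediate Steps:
$P = -195$
$m{\left(E \right)} = \left(1 + E\right) \left(-222 + E\right)$ ($m{\left(E \right)} = \left(E + 1\right) \left(E - 222\right) = \left(1 + E\right) \left(-222 + E\right)$)
$R = \frac{1}{53222}$ ($R = \frac{1}{-27676 - \left(-42873 - 38025\right)} = \frac{1}{-27676 + \left(-222 + 38025 + 43095\right)} = \frac{1}{-27676 + 80898} = \frac{1}{53222} \approx 1.8789 \cdot 10^{-5}$)
$- \frac{6253}{15369} + \frac{R}{-45251} = - \frac{6253}{15369} + \frac{1}{53222 \left(-45251\right)} = \left(-6253\right) \frac{1}{15369} + \frac{1}{53222} \left(- \frac{1}{45251}\right) = - \frac{6253}{15369} - \frac{1}{2408348722} = - \frac{15059404574035}{37013911508418}$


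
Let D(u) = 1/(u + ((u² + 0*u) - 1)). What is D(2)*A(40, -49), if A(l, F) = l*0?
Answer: 0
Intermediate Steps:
D(u) = 1/(-1 + u + u²) (D(u) = 1/(u + ((u² + 0) - 1)) = 1/(u + (u² - 1)) = 1/(u + (-1 + u²)) = 1/(-1 + u + u²))
A(l, F) = 0
D(2)*A(40, -49) = 0/(-1 + 2 + 2²) = 0/(-1 + 2 + 4) = 0/5 = (⅕)*0 = 0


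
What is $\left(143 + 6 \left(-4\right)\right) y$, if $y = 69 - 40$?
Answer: $3451$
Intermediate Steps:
$y = 29$
$\left(143 + 6 \left(-4\right)\right) y = \left(143 + 6 \left(-4\right)\right) 29 = \left(143 - 24\right) 29 = 119 \cdot 29 = 3451$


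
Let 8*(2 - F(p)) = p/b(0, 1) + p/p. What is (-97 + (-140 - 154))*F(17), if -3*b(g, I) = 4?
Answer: -43401/32 ≈ -1356.3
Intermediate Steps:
b(g, I) = -4/3 (b(g, I) = -⅓*4 = -4/3)
F(p) = 15/8 + 3*p/32 (F(p) = 2 - (p/(-4/3) + p/p)/8 = 2 - (p*(-¾) + 1)/8 = 2 - (-3*p/4 + 1)/8 = 2 - (1 - 3*p/4)/8 = 2 + (-⅛ + 3*p/32) = 15/8 + 3*p/32)
(-97 + (-140 - 154))*F(17) = (-97 + (-140 - 154))*(15/8 + (3/32)*17) = (-97 - 294)*(15/8 + 51/32) = -391*111/32 = -43401/32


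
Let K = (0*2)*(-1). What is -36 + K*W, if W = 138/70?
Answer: -36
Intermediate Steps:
W = 69/35 (W = 138*(1/70) = 69/35 ≈ 1.9714)
K = 0 (K = 0*(-1) = 0)
-36 + K*W = -36 + 0*(69/35) = -36 + 0 = -36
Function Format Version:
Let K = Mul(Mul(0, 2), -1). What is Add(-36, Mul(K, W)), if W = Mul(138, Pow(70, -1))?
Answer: -36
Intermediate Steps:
W = Rational(69, 35) (W = Mul(138, Rational(1, 70)) = Rational(69, 35) ≈ 1.9714)
K = 0 (K = Mul(0, -1) = 0)
Add(-36, Mul(K, W)) = Add(-36, Mul(0, Rational(69, 35))) = Add(-36, 0) = -36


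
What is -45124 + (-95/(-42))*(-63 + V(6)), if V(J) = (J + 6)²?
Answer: -629171/14 ≈ -44941.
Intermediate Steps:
V(J) = (6 + J)²
-45124 + (-95/(-42))*(-63 + V(6)) = -45124 + (-95/(-42))*(-63 + (6 + 6)²) = -45124 + (-95*(-1/42))*(-63 + 12²) = -45124 + 95*(-63 + 144)/42 = -45124 + (95/42)*81 = -45124 + 2565/14 = -629171/14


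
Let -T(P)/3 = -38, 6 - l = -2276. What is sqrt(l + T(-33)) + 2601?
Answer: 2601 + 2*sqrt(599) ≈ 2649.9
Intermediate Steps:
l = 2282 (l = 6 - 1*(-2276) = 6 + 2276 = 2282)
T(P) = 114 (T(P) = -3*(-38) = 114)
sqrt(l + T(-33)) + 2601 = sqrt(2282 + 114) + 2601 = sqrt(2396) + 2601 = 2*sqrt(599) + 2601 = 2601 + 2*sqrt(599)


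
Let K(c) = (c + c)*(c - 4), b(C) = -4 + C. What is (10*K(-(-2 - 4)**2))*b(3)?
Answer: -28800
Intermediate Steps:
K(c) = 2*c*(-4 + c) (K(c) = (2*c)*(-4 + c) = 2*c*(-4 + c))
(10*K(-(-2 - 4)**2))*b(3) = (10*(2*(-(-2 - 4)**2)*(-4 - (-2 - 4)**2)))*(-4 + 3) = (10*(2*(-1*(-6)**2)*(-4 - 1*(-6)**2)))*(-1) = (10*(2*(-1*36)*(-4 - 1*36)))*(-1) = (10*(2*(-36)*(-4 - 36)))*(-1) = (10*(2*(-36)*(-40)))*(-1) = (10*2880)*(-1) = 28800*(-1) = -28800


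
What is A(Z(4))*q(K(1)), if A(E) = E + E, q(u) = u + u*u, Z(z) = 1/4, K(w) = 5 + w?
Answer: 21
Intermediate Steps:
Z(z) = ¼
q(u) = u + u²
A(E) = 2*E
A(Z(4))*q(K(1)) = (2*(¼))*((5 + 1)*(1 + (5 + 1))) = (6*(1 + 6))/2 = (6*7)/2 = (½)*42 = 21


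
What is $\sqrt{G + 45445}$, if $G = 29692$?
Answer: $\sqrt{75137} \approx 274.11$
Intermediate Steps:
$\sqrt{G + 45445} = \sqrt{29692 + 45445} = \sqrt{75137}$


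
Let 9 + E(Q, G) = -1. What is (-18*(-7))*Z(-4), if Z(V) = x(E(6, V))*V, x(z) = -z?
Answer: -5040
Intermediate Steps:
E(Q, G) = -10 (E(Q, G) = -9 - 1 = -10)
Z(V) = 10*V (Z(V) = (-1*(-10))*V = 10*V)
(-18*(-7))*Z(-4) = (-18*(-7))*(10*(-4)) = 126*(-40) = -5040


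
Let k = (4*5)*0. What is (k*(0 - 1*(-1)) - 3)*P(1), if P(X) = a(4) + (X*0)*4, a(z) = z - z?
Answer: 0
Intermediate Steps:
k = 0 (k = 20*0 = 0)
a(z) = 0
P(X) = 0 (P(X) = 0 + (X*0)*4 = 0 + 0*4 = 0 + 0 = 0)
(k*(0 - 1*(-1)) - 3)*P(1) = (0*(0 - 1*(-1)) - 3)*0 = (0*(0 + 1) - 3)*0 = (0*1 - 3)*0 = (0 - 3)*0 = -3*0 = 0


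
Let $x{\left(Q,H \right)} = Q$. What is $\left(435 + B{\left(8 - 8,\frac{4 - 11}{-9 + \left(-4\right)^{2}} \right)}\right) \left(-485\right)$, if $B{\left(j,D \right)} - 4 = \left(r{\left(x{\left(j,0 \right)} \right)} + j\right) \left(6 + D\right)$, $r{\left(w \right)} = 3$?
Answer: $-220190$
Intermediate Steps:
$B{\left(j,D \right)} = 4 + \left(3 + j\right) \left(6 + D\right)$
$\left(435 + B{\left(8 - 8,\frac{4 - 11}{-9 + \left(-4\right)^{2}} \right)}\right) \left(-485\right) = \left(435 + \left(22 + 3 \frac{4 - 11}{-9 + \left(-4\right)^{2}} + 6 \left(8 - 8\right) + \frac{4 - 11}{-9 + \left(-4\right)^{2}} \left(8 - 8\right)\right)\right) \left(-485\right) = \left(435 + \left(22 + 3 \left(- \frac{7}{-9 + 16}\right) + 6 \left(8 - 8\right) + - \frac{7}{-9 + 16} \left(8 - 8\right)\right)\right) \left(-485\right) = \left(435 + \left(22 + 3 \left(- \frac{7}{7}\right) + 6 \cdot 0 + - \frac{7}{7} \cdot 0\right)\right) \left(-485\right) = \left(435 + \left(22 + 3 \left(\left(-7\right) \frac{1}{7}\right) + 0 + \left(-7\right) \frac{1}{7} \cdot 0\right)\right) \left(-485\right) = \left(435 + \left(22 + 3 \left(-1\right) + 0 - 0\right)\right) \left(-485\right) = \left(435 + \left(22 - 3 + 0 + 0\right)\right) \left(-485\right) = \left(435 + 19\right) \left(-485\right) = 454 \left(-485\right) = -220190$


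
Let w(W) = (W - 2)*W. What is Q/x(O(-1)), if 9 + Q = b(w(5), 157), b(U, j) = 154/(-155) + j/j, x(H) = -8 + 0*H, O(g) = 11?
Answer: 697/620 ≈ 1.1242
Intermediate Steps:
w(W) = W*(-2 + W) (w(W) = (-2 + W)*W = W*(-2 + W))
x(H) = -8 (x(H) = -8 + 0 = -8)
b(U, j) = 1/155 (b(U, j) = 154*(-1/155) + 1 = -154/155 + 1 = 1/155)
Q = -1394/155 (Q = -9 + 1/155 = -1394/155 ≈ -8.9935)
Q/x(O(-1)) = -1394/155/(-8) = -1394/155*(-1/8) = 697/620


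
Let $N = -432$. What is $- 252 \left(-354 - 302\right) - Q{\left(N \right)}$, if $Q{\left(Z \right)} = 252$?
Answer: $165060$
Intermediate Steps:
$- 252 \left(-354 - 302\right) - Q{\left(N \right)} = - 252 \left(-354 - 302\right) - 252 = \left(-252\right) \left(-656\right) - 252 = 165312 - 252 = 165060$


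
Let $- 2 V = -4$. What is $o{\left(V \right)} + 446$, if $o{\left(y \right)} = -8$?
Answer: $438$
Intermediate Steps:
$V = 2$ ($V = \left(- \frac{1}{2}\right) \left(-4\right) = 2$)
$o{\left(V \right)} + 446 = -8 + 446 = 438$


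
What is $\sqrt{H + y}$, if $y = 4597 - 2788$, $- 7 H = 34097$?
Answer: $i \sqrt{3062} \approx 55.335 i$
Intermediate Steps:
$H = -4871$ ($H = \left(- \frac{1}{7}\right) 34097 = -4871$)
$y = 1809$
$\sqrt{H + y} = \sqrt{-4871 + 1809} = \sqrt{-3062} = i \sqrt{3062}$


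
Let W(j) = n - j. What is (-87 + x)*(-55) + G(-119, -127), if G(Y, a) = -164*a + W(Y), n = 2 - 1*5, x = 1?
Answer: 25674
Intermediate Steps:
n = -3 (n = 2 - 5 = -3)
W(j) = -3 - j
G(Y, a) = -3 - Y - 164*a (G(Y, a) = -164*a + (-3 - Y) = -3 - Y - 164*a)
(-87 + x)*(-55) + G(-119, -127) = (-87 + 1)*(-55) + (-3 - 1*(-119) - 164*(-127)) = -86*(-55) + (-3 + 119 + 20828) = 4730 + 20944 = 25674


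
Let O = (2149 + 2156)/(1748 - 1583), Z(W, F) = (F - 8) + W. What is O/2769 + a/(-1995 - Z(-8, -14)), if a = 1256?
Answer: -4188061/6650215 ≈ -0.62976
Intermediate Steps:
Z(W, F) = -8 + F + W (Z(W, F) = (-8 + F) + W = -8 + F + W)
O = 287/11 (O = 4305/165 = 4305*(1/165) = 287/11 ≈ 26.091)
O/2769 + a/(-1995 - Z(-8, -14)) = (287/11)/2769 + 1256/(-1995 - (-8 - 14 - 8)) = (287/11)*(1/2769) + 1256/(-1995 - 1*(-30)) = 287/30459 + 1256/(-1995 + 30) = 287/30459 + 1256/(-1965) = 287/30459 + 1256*(-1/1965) = 287/30459 - 1256/1965 = -4188061/6650215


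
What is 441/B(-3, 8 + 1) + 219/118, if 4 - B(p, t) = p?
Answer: 7653/118 ≈ 64.856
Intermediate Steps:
B(p, t) = 4 - p
441/B(-3, 8 + 1) + 219/118 = 441/(4 - 1*(-3)) + 219/118 = 441/(4 + 3) + 219*(1/118) = 441/7 + 219/118 = 441*(⅐) + 219/118 = 63 + 219/118 = 7653/118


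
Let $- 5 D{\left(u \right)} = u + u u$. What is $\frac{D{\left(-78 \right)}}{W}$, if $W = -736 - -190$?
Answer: $\frac{11}{5} \approx 2.2$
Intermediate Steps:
$W = -546$ ($W = -736 + 190 = -546$)
$D{\left(u \right)} = - \frac{u}{5} - \frac{u^{2}}{5}$ ($D{\left(u \right)} = - \frac{u + u u}{5} = - \frac{u + u^{2}}{5} = - \frac{u}{5} - \frac{u^{2}}{5}$)
$\frac{D{\left(-78 \right)}}{W} = \frac{\left(- \frac{1}{5}\right) \left(-78\right) \left(1 - 78\right)}{-546} = \left(- \frac{1}{5}\right) \left(-78\right) \left(-77\right) \left(- \frac{1}{546}\right) = \left(- \frac{6006}{5}\right) \left(- \frac{1}{546}\right) = \frac{11}{5}$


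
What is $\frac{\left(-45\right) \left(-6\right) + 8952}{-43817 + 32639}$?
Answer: $- \frac{1537}{1863} \approx -0.82501$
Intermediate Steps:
$\frac{\left(-45\right) \left(-6\right) + 8952}{-43817 + 32639} = \frac{270 + 8952}{-11178} = 9222 \left(- \frac{1}{11178}\right) = - \frac{1537}{1863}$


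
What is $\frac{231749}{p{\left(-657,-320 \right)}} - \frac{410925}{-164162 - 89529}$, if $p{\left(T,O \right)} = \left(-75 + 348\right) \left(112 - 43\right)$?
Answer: $\frac{9504747112}{682682481} \approx 13.923$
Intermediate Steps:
$p{\left(T,O \right)} = 18837$ ($p{\left(T,O \right)} = 273 \cdot 69 = 18837$)
$\frac{231749}{p{\left(-657,-320 \right)}} - \frac{410925}{-164162 - 89529} = \frac{231749}{18837} - \frac{410925}{-164162 - 89529} = 231749 \cdot \frac{1}{18837} - \frac{410925}{-253691} = \frac{33107}{2691} - - \frac{410925}{253691} = \frac{33107}{2691} + \frac{410925}{253691} = \frac{9504747112}{682682481}$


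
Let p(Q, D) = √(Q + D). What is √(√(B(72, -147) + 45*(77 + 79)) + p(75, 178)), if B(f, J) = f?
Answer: √(√253 + 6*√197) ≈ 10.006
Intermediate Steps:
p(Q, D) = √(D + Q)
√(√(B(72, -147) + 45*(77 + 79)) + p(75, 178)) = √(√(72 + 45*(77 + 79)) + √(178 + 75)) = √(√(72 + 45*156) + √253) = √(√(72 + 7020) + √253) = √(√7092 + √253) = √(6*√197 + √253) = √(√253 + 6*√197)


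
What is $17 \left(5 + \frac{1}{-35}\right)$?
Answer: $\frac{2958}{35} \approx 84.514$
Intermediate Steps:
$17 \left(5 + \frac{1}{-35}\right) = 17 \left(5 - \frac{1}{35}\right) = 17 \cdot \frac{174}{35} = \frac{2958}{35}$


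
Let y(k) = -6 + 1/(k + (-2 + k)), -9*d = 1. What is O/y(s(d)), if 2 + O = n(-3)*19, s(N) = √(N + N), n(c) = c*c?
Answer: -15886/603 + 338*I*√2/603 ≈ -26.345 + 0.79271*I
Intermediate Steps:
d = -⅑ (d = -⅑*1 = -⅑ ≈ -0.11111)
n(c) = c²
s(N) = √2*√N (s(N) = √(2*N) = √2*√N)
y(k) = -6 + 1/(-2 + 2*k)
O = 169 (O = -2 + (-3)²*19 = -2 + 9*19 = -2 + 171 = 169)
O/y(s(d)) = 169/(((13 - 12*√2*√(-⅑))/(2*(-1 + √2*√(-⅑))))) = 169/(((13 - 12*√2*I/3)/(2*(-1 + √2*(I/3))))) = 169/(((13 - 4*I*√2)/(2*(-1 + I*√2/3)))) = 169*(2*(-1 + I*√2/3)/(13 - 4*I*√2)) = 338*(-1 + I*√2/3)/(13 - 4*I*√2)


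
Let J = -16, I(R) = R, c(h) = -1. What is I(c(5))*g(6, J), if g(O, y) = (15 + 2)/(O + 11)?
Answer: -1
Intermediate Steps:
g(O, y) = 17/(11 + O)
I(c(5))*g(6, J) = -17/(11 + 6) = -17/17 = -1*1 = -1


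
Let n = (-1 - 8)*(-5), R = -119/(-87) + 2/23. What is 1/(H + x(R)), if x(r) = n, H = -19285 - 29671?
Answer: -1/48911 ≈ -2.0445e-5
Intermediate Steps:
H = -48956
R = 2911/2001 (R = -119*(-1/87) + 2*(1/23) = 119/87 + 2/23 = 2911/2001 ≈ 1.4548)
n = 45 (n = -9*(-5) = 45)
x(r) = 45
1/(H + x(R)) = 1/(-48956 + 45) = 1/(-48911) = -1/48911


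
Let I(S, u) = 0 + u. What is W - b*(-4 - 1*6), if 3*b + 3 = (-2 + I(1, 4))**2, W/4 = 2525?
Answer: 30310/3 ≈ 10103.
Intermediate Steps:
I(S, u) = u
W = 10100 (W = 4*2525 = 10100)
b = 1/3 (b = -1 + (-2 + 4)**2/3 = -1 + (1/3)*2**2 = -1 + (1/3)*4 = -1 + 4/3 = 1/3 ≈ 0.33333)
W - b*(-4 - 1*6) = 10100 - (-4 - 1*6)/3 = 10100 - (-4 - 6)/3 = 10100 - (-10)/3 = 10100 - 1*(-10/3) = 10100 + 10/3 = 30310/3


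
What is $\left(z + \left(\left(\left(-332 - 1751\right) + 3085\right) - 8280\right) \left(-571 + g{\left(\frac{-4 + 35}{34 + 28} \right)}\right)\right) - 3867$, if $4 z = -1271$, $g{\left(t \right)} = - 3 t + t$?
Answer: $\frac{16635325}{4} \approx 4.1588 \cdot 10^{6}$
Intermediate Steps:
$g{\left(t \right)} = - 2 t$
$z = - \frac{1271}{4}$ ($z = \frac{1}{4} \left(-1271\right) = - \frac{1271}{4} \approx -317.75$)
$\left(z + \left(\left(\left(-332 - 1751\right) + 3085\right) - 8280\right) \left(-571 + g{\left(\frac{-4 + 35}{34 + 28} \right)}\right)\right) - 3867 = \left(- \frac{1271}{4} + \left(\left(\left(-332 - 1751\right) + 3085\right) - 8280\right) \left(-571 - 2 \frac{-4 + 35}{34 + 28}\right)\right) - 3867 = \left(- \frac{1271}{4} + \left(\left(-2083 + 3085\right) - 8280\right) \left(-571 - 2 \cdot \frac{31}{62}\right)\right) - 3867 = \left(- \frac{1271}{4} + \left(1002 - 8280\right) \left(-571 - 2 \cdot 31 \cdot \frac{1}{62}\right)\right) - 3867 = \left(- \frac{1271}{4} - 7278 \left(-571 - 1\right)\right) - 3867 = \left(- \frac{1271}{4} - -4163016\right) - 3867 = \left(- \frac{1271}{4} + 4163016\right) - 3867 = \frac{16650793}{4} - 3867 = \frac{16635325}{4}$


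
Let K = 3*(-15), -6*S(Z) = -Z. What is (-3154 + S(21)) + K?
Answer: -6391/2 ≈ -3195.5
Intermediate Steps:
S(Z) = Z/6 (S(Z) = -(-1)*Z/6 = Z/6)
K = -45
(-3154 + S(21)) + K = (-3154 + (⅙)*21) - 45 = (-3154 + 7/2) - 45 = -6301/2 - 45 = -6391/2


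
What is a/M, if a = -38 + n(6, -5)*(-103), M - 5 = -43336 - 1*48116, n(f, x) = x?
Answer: -477/91447 ≈ -0.0052161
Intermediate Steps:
M = -91447 (M = 5 + (-43336 - 1*48116) = 5 + (-43336 - 48116) = 5 - 91452 = -91447)
a = 477 (a = -38 - 5*(-103) = -38 + 515 = 477)
a/M = 477/(-91447) = 477*(-1/91447) = -477/91447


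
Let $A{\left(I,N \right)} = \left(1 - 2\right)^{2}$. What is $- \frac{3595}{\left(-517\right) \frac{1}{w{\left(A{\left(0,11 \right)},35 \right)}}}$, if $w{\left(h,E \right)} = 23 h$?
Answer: $\frac{82685}{517} \approx 159.93$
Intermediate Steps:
$A{\left(I,N \right)} = 1$ ($A{\left(I,N \right)} = \left(-1\right)^{2} = 1$)
$- \frac{3595}{\left(-517\right) \frac{1}{w{\left(A{\left(0,11 \right)},35 \right)}}} = - \frac{3595}{\left(-517\right) \frac{1}{23 \cdot 1}} = - \frac{3595}{\left(-517\right) \frac{1}{23}} = - \frac{3595}{- \frac{517}{23}} = \left(-3595\right) \left(- \frac{23}{517}\right) = \frac{82685}{517}$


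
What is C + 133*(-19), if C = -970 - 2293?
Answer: -5790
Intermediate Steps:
C = -3263
C + 133*(-19) = -3263 + 133*(-19) = -3263 - 2527 = -5790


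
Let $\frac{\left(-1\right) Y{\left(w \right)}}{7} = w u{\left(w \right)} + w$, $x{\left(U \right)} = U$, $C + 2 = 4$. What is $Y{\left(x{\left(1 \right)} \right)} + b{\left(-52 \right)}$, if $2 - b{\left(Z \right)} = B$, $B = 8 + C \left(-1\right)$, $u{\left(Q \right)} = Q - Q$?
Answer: $-11$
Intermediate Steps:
$C = 2$ ($C = -2 + 4 = 2$)
$u{\left(Q \right)} = 0$
$B = 6$ ($B = 8 + 2 \left(-1\right) = 8 - 2 = 6$)
$b{\left(Z \right)} = -4$ ($b{\left(Z \right)} = 2 - 6 = -4$)
$Y{\left(w \right)} = - 7 w$ ($Y{\left(w \right)} = - 7 \left(w 0 + w\right) = - 7 \left(0 + w\right) = - 7 w$)
$Y{\left(x{\left(1 \right)} \right)} + b{\left(-52 \right)} = \left(-7\right) 1 - 4 = -7 - 4 = -11$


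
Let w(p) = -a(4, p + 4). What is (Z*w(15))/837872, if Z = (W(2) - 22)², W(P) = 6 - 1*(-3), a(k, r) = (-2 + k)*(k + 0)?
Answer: -169/104734 ≈ -0.0016136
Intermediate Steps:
a(k, r) = k*(-2 + k) (a(k, r) = (-2 + k)*k = k*(-2 + k))
W(P) = 9 (W(P) = 6 + 3 = 9)
w(p) = -8 (w(p) = -4*(-2 + 4) = -4*2 = -1*8 = -8)
Z = 169 (Z = (9 - 22)² = (-13)² = 169)
(Z*w(15))/837872 = (169*(-8))/837872 = -1352*1/837872 = -169/104734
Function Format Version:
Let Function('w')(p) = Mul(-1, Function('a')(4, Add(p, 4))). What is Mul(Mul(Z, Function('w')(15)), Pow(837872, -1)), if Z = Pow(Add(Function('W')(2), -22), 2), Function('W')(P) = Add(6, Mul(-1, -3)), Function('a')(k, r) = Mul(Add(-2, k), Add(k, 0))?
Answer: Rational(-169, 104734) ≈ -0.0016136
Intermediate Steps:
Function('a')(k, r) = Mul(k, Add(-2, k)) (Function('a')(k, r) = Mul(Add(-2, k), k) = Mul(k, Add(-2, k)))
Function('W')(P) = 9 (Function('W')(P) = Add(6, 3) = 9)
Function('w')(p) = -8 (Function('w')(p) = Mul(-1, Mul(4, Add(-2, 4))) = Mul(-1, Mul(4, 2)) = Mul(-1, 8) = -8)
Z = 169 (Z = Pow(Add(9, -22), 2) = Pow(-13, 2) = 169)
Mul(Mul(Z, Function('w')(15)), Pow(837872, -1)) = Mul(Mul(169, -8), Pow(837872, -1)) = Mul(-1352, Rational(1, 837872)) = Rational(-169, 104734)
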